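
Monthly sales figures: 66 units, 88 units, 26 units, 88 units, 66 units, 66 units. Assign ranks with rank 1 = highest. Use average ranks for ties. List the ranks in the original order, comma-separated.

4, 1.5, 6, 1.5, 4, 4

Sorted (descending): 88, 88, 66, 66, 66, 26
The 2 values of 88 occupy positions 1–2 → average rank (1+2)/2 = 1.5.
The 3 values of 66 occupy positions 3–5 → average rank 4.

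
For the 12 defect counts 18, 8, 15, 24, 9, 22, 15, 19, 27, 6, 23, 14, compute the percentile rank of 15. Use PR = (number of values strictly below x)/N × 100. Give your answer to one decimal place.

N = 12.
Strictly below 15: 4. Equal to 15: 2.
PR = 4/12 × 100 = 33.3

33.3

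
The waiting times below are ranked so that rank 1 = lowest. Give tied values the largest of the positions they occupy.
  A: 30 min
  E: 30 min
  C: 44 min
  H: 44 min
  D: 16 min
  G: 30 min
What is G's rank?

4

Sorted (ascending): 16, 30, 30, 30, 44, 44
The 3 values of 30 occupy positions 2–4 → each gets rank 4.
The 2 values of 44 occupy positions 5–6 → each gets rank 6.
G has value 30 min → rank 4.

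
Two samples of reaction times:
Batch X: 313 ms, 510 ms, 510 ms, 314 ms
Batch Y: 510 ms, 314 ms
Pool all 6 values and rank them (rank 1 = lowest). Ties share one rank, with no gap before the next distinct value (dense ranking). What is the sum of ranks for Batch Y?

5

Sorted (ascending): 313, 314, 314, 510, 510, 510
The 2 values of 314 share dense rank 2.
The 3 values of 510 share dense rank 3.
Remaining distinct values take the next consecutive integers.
Batch Y values → pooled ranks: 510→3, 314→2
Rank sum = 3 + 2 = 5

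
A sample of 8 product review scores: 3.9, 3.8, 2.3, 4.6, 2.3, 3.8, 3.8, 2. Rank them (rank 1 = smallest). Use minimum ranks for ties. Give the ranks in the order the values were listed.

Sorted (ascending): 2, 2.3, 2.3, 3.8, 3.8, 3.8, 3.9, 4.6
The 2 values of 2.3 occupy positions 2–3 → each gets rank 2.
The 3 values of 3.8 occupy positions 4–6 → each gets rank 4.

7, 4, 2, 8, 2, 4, 4, 1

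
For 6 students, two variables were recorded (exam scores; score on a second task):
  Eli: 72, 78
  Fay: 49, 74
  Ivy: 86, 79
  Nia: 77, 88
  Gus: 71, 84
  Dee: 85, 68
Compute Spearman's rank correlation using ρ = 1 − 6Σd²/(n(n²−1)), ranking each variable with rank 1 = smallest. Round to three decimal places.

0.029

Ranks of variable 1: 3, 1, 6, 4, 2, 5
Ranks of variable 2: 3, 2, 4, 6, 5, 1
d = r₁ − r₂: 0, -1, 2, -2, -3, 4
d²: 0, 1, 4, 4, 9, 16; Σd² = 34
ρ = 1 − 6·34/(6·35) = 1 − 204/210 = 0.029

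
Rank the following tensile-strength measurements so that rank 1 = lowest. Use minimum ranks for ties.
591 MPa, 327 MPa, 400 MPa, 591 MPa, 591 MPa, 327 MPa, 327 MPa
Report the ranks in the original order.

Sorted (ascending): 327, 327, 327, 400, 591, 591, 591
The 3 values of 327 occupy positions 1–3 → each gets rank 1.
The 3 values of 591 occupy positions 5–7 → each gets rank 5.

5, 1, 4, 5, 5, 1, 1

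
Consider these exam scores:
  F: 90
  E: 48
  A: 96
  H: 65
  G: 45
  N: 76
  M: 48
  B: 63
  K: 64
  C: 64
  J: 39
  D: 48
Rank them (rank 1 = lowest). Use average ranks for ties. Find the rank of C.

Sorted (ascending): 39, 45, 48, 48, 48, 63, 64, 64, 65, 76, 90, 96
The 3 values of 48 occupy positions 3–5 → average rank 4.
The 2 values of 64 occupy positions 7–8 → average rank (7+8)/2 = 7.5.
C has value 64 → rank 7.5.

7.5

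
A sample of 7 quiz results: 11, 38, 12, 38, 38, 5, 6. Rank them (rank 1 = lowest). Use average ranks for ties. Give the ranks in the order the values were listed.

3, 6, 4, 6, 6, 1, 2

Sorted (ascending): 5, 6, 11, 12, 38, 38, 38
The 3 values of 38 occupy positions 5–7 → average rank 6.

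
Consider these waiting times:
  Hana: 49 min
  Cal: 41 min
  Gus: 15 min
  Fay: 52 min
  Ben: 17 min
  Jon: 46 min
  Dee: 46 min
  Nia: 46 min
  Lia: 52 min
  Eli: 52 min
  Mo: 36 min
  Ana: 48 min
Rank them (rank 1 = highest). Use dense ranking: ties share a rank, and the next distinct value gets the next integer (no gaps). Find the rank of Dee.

Sorted (descending): 52, 52, 52, 49, 48, 46, 46, 46, 41, 36, 17, 15
The 3 values of 52 share dense rank 1.
The 3 values of 46 share dense rank 4.
Remaining distinct values take the next consecutive integers.
Dee has value 46 min → rank 4.

4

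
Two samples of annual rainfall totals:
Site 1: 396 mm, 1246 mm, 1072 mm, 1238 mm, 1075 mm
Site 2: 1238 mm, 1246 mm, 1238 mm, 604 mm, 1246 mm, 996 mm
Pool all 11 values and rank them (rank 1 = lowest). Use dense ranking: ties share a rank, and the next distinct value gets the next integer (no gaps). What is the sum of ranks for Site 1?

23

Sorted (ascending): 396, 604, 996, 1072, 1075, 1238, 1238, 1238, 1246, 1246, 1246
The 3 values of 1238 share dense rank 6.
The 3 values of 1246 share dense rank 7.
Remaining distinct values take the next consecutive integers.
Site 1 values → pooled ranks: 396→1, 1246→7, 1072→4, 1238→6, 1075→5
Rank sum = 1 + 7 + 4 + 6 + 5 = 23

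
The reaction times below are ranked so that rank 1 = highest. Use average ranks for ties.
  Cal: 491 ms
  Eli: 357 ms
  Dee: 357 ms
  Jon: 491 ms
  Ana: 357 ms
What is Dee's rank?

4

Sorted (descending): 491, 491, 357, 357, 357
The 2 values of 491 occupy positions 1–2 → average rank (1+2)/2 = 1.5.
The 3 values of 357 occupy positions 3–5 → average rank 4.
Dee has value 357 ms → rank 4.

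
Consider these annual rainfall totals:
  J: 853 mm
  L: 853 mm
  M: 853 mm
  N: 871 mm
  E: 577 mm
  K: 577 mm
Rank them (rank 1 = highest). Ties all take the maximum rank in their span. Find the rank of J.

Sorted (descending): 871, 853, 853, 853, 577, 577
The 3 values of 853 occupy positions 2–4 → each gets rank 4.
The 2 values of 577 occupy positions 5–6 → each gets rank 6.
J has value 853 mm → rank 4.

4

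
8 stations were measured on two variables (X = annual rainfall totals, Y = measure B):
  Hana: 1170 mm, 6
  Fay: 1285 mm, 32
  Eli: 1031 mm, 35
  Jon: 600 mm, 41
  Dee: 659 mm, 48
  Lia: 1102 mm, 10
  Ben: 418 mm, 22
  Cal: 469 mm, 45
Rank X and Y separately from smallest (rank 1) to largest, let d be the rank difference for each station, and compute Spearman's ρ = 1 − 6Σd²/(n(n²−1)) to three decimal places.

-0.452

Ranks of variable 1: 7, 8, 5, 3, 4, 6, 1, 2
Ranks of variable 2: 1, 4, 5, 6, 8, 2, 3, 7
d = r₁ − r₂: 6, 4, 0, -3, -4, 4, -2, -5
d²: 36, 16, 0, 9, 16, 16, 4, 25; Σd² = 122
ρ = 1 − 6·122/(8·63) = 1 − 732/504 = -0.452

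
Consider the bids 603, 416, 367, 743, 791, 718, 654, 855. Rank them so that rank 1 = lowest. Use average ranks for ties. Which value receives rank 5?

718

Sorted (ascending): 367, 416, 603, 654, 718, 743, 791, 855
No ties — each value takes its position as its rank.
Rank 5 → value 718.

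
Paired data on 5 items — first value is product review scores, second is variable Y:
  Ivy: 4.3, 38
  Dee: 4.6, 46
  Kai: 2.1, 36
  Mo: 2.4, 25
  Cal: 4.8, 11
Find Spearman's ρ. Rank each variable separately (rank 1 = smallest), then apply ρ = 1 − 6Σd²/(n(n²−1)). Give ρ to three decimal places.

-0.100

Ranks of variable 1: 3, 4, 1, 2, 5
Ranks of variable 2: 4, 5, 3, 2, 1
d = r₁ − r₂: -1, -1, -2, 0, 4
d²: 1, 1, 4, 0, 16; Σd² = 22
ρ = 1 − 6·22/(5·24) = 1 − 132/120 = -0.100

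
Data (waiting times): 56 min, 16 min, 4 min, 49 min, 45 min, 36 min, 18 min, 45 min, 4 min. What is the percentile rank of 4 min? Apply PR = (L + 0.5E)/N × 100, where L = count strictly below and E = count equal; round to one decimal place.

N = 9.
Strictly below 4: 0. Equal to 4: 2.
PR = (0 + 0.5·2)/9 × 100 = 11.1

11.1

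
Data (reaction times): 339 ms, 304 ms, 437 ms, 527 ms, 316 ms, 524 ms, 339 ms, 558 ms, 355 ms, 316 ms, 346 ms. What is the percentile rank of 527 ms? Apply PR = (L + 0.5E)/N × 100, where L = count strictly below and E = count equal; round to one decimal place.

N = 11.
Strictly below 527: 9. Equal to 527: 1.
PR = (9 + 0.5·1)/11 × 100 = 86.4

86.4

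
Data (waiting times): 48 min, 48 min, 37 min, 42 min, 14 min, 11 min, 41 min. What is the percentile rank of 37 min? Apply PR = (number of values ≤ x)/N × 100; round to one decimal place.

42.9

N = 7.
Strictly below 37: 2. Equal to 37: 1.
PR = 3/7 × 100 = 42.9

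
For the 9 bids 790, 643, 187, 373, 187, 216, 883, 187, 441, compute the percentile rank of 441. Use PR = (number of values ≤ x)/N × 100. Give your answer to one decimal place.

66.7

N = 9.
Strictly below 441: 5. Equal to 441: 1.
PR = 6/9 × 100 = 66.7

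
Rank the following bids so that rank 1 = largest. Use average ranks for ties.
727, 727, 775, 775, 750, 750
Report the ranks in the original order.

5.5, 5.5, 1.5, 1.5, 3.5, 3.5

Sorted (descending): 775, 775, 750, 750, 727, 727
The 2 values of 775 occupy positions 1–2 → average rank (1+2)/2 = 1.5.
The 2 values of 750 occupy positions 3–4 → average rank (3+4)/2 = 3.5.
The 2 values of 727 occupy positions 5–6 → average rank (5+6)/2 = 5.5.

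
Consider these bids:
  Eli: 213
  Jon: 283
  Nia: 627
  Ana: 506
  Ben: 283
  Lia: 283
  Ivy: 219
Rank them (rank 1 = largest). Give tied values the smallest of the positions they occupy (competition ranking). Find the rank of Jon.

Sorted (descending): 627, 506, 283, 283, 283, 219, 213
The 3 values of 283 occupy positions 3–5 → each gets rank 3.
Jon has value 283 → rank 3.

3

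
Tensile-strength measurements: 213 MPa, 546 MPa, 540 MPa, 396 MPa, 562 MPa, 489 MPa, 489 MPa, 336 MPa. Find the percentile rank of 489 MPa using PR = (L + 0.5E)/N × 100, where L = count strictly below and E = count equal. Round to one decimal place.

50.0

N = 8.
Strictly below 489: 3. Equal to 489: 2.
PR = (3 + 0.5·2)/8 × 100 = 50.0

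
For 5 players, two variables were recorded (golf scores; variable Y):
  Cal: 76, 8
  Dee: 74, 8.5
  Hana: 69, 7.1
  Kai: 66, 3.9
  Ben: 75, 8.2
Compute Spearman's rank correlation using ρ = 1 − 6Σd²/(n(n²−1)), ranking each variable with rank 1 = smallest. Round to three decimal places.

Ranks of variable 1: 5, 3, 2, 1, 4
Ranks of variable 2: 3, 5, 2, 1, 4
d = r₁ − r₂: 2, -2, 0, 0, 0
d²: 4, 4, 0, 0, 0; Σd² = 8
ρ = 1 − 6·8/(5·24) = 1 − 48/120 = 0.600

0.600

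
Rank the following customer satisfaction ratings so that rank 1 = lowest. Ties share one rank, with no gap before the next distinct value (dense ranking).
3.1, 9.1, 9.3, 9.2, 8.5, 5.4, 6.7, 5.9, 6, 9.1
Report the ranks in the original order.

Sorted (ascending): 3.1, 5.4, 5.9, 6, 6.7, 8.5, 9.1, 9.1, 9.2, 9.3
The 2 values of 9.1 share dense rank 7.
Remaining distinct values take the next consecutive integers.

1, 7, 9, 8, 6, 2, 5, 3, 4, 7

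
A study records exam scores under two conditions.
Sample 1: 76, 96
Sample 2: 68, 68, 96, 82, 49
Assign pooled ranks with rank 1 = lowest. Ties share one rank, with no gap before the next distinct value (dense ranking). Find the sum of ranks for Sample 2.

14

Sorted (ascending): 49, 68, 68, 76, 82, 96, 96
The 2 values of 68 share dense rank 2.
The 2 values of 96 share dense rank 5.
Remaining distinct values take the next consecutive integers.
Sample 2 values → pooled ranks: 68→2, 68→2, 96→5, 82→4, 49→1
Rank sum = 2 + 2 + 5 + 4 + 1 = 14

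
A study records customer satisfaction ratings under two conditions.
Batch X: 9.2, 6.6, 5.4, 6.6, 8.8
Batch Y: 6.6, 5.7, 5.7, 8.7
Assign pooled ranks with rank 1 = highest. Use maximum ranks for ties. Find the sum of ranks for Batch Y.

Sorted (descending): 9.2, 8.8, 8.7, 6.6, 6.6, 6.6, 5.7, 5.7, 5.4
The 3 values of 6.6 occupy positions 4–6 → each gets rank 6.
The 2 values of 5.7 occupy positions 7–8 → each gets rank 8.
Batch Y values → pooled ranks: 6.6→6, 5.7→8, 5.7→8, 8.7→3
Rank sum = 6 + 8 + 8 + 3 = 25

25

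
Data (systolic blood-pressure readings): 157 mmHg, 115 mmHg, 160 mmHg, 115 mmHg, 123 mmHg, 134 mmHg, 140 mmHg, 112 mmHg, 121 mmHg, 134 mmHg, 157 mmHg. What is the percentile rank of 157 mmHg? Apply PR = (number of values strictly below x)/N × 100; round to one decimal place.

72.7

N = 11.
Strictly below 157: 8. Equal to 157: 2.
PR = 8/11 × 100 = 72.7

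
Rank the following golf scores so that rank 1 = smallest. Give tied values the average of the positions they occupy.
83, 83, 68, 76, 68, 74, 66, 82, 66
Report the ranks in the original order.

8.5, 8.5, 3.5, 6, 3.5, 5, 1.5, 7, 1.5

Sorted (ascending): 66, 66, 68, 68, 74, 76, 82, 83, 83
The 2 values of 66 occupy positions 1–2 → average rank (1+2)/2 = 1.5.
The 2 values of 68 occupy positions 3–4 → average rank (3+4)/2 = 3.5.
The 2 values of 83 occupy positions 8–9 → average rank (8+9)/2 = 8.5.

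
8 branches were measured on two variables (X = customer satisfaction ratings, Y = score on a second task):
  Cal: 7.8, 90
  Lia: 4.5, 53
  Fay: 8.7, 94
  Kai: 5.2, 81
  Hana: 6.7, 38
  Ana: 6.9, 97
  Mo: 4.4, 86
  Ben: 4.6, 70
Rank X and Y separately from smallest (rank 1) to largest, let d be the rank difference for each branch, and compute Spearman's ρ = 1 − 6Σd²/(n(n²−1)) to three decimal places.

0.548

Ranks of variable 1: 7, 2, 8, 4, 5, 6, 1, 3
Ranks of variable 2: 6, 2, 7, 4, 1, 8, 5, 3
d = r₁ − r₂: 1, 0, 1, 0, 4, -2, -4, 0
d²: 1, 0, 1, 0, 16, 4, 16, 0; Σd² = 38
ρ = 1 − 6·38/(8·63) = 1 − 228/504 = 0.548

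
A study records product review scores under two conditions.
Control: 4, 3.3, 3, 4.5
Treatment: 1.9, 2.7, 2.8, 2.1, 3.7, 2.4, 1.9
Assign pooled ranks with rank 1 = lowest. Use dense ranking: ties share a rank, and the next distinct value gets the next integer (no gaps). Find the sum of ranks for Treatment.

Sorted (ascending): 1.9, 1.9, 2.1, 2.4, 2.7, 2.8, 3, 3.3, 3.7, 4, 4.5
The 2 values of 1.9 share dense rank 1.
Remaining distinct values take the next consecutive integers.
Treatment values → pooled ranks: 1.9→1, 2.7→4, 2.8→5, 2.1→2, 3.7→8, 2.4→3, 1.9→1
Rank sum = 1 + 4 + 5 + 2 + 8 + 3 + 1 = 24

24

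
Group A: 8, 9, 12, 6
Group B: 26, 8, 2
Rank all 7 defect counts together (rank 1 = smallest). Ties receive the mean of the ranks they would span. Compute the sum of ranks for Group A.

16.5

Sorted (ascending): 2, 6, 8, 8, 9, 12, 26
The 2 values of 8 occupy positions 3–4 → average rank (3+4)/2 = 3.5.
Group A values → pooled ranks: 8→3.5, 9→5, 12→6, 6→2
Rank sum = 3.5 + 5 + 6 + 2 = 16.5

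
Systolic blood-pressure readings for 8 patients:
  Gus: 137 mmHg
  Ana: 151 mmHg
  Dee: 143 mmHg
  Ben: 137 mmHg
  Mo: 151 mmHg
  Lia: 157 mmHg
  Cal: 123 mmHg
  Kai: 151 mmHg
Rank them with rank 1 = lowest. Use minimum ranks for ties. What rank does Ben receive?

Sorted (ascending): 123, 137, 137, 143, 151, 151, 151, 157
The 2 values of 137 occupy positions 2–3 → each gets rank 2.
The 3 values of 151 occupy positions 5–7 → each gets rank 5.
Ben has value 137 mmHg → rank 2.

2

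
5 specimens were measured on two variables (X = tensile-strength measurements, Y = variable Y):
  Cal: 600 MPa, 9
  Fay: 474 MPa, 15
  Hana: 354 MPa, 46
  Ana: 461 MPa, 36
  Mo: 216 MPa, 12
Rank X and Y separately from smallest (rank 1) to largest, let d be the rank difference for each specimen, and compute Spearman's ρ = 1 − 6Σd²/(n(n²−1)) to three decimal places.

-0.400

Ranks of variable 1: 5, 4, 2, 3, 1
Ranks of variable 2: 1, 3, 5, 4, 2
d = r₁ − r₂: 4, 1, -3, -1, -1
d²: 16, 1, 9, 1, 1; Σd² = 28
ρ = 1 − 6·28/(5·24) = 1 − 168/120 = -0.400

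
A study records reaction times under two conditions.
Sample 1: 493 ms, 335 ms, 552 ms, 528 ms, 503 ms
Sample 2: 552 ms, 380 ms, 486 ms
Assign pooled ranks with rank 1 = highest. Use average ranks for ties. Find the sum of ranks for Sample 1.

21.5

Sorted (descending): 552, 552, 528, 503, 493, 486, 380, 335
The 2 values of 552 occupy positions 1–2 → average rank (1+2)/2 = 1.5.
Sample 1 values → pooled ranks: 493→5, 335→8, 552→1.5, 528→3, 503→4
Rank sum = 5 + 8 + 1.5 + 3 + 4 = 21.5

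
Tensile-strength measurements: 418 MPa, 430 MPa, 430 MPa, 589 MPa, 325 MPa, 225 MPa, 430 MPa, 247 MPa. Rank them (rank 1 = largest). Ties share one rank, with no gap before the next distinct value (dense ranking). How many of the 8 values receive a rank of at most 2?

Sorted (descending): 589, 430, 430, 430, 418, 325, 247, 225
The 3 values of 430 share dense rank 2.
Remaining distinct values take the next consecutive integers.
Ranks ≤ 2: {1, 2, 2, 2} → 4 values.

4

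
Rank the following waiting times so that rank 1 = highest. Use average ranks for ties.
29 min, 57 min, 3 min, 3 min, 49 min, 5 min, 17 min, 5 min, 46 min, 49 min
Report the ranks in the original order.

5, 1, 9.5, 9.5, 2.5, 7.5, 6, 7.5, 4, 2.5

Sorted (descending): 57, 49, 49, 46, 29, 17, 5, 5, 3, 3
The 2 values of 49 occupy positions 2–3 → average rank (2+3)/2 = 2.5.
The 2 values of 5 occupy positions 7–8 → average rank (7+8)/2 = 7.5.
The 2 values of 3 occupy positions 9–10 → average rank (9+10)/2 = 9.5.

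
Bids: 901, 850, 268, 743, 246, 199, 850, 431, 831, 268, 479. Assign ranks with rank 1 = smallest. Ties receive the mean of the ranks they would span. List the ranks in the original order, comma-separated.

11, 9.5, 3.5, 7, 2, 1, 9.5, 5, 8, 3.5, 6

Sorted (ascending): 199, 246, 268, 268, 431, 479, 743, 831, 850, 850, 901
The 2 values of 268 occupy positions 3–4 → average rank (3+4)/2 = 3.5.
The 2 values of 850 occupy positions 9–10 → average rank (9+10)/2 = 9.5.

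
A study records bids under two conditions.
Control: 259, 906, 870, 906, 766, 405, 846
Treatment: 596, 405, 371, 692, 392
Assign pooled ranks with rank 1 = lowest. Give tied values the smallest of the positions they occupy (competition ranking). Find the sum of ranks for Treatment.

Sorted (ascending): 259, 371, 392, 405, 405, 596, 692, 766, 846, 870, 906, 906
The 2 values of 405 occupy positions 4–5 → each gets rank 4.
The 2 values of 906 occupy positions 11–12 → each gets rank 11.
Treatment values → pooled ranks: 596→6, 405→4, 371→2, 692→7, 392→3
Rank sum = 6 + 4 + 2 + 7 + 3 = 22

22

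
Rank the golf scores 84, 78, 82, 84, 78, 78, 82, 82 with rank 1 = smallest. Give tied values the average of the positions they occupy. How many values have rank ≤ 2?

Sorted (ascending): 78, 78, 78, 82, 82, 82, 84, 84
The 3 values of 78 occupy positions 1–3 → average rank 2.
The 3 values of 82 occupy positions 4–6 → average rank 5.
The 2 values of 84 occupy positions 7–8 → average rank (7+8)/2 = 7.5.
Ranks ≤ 2: {2, 2, 2} → 3 values.

3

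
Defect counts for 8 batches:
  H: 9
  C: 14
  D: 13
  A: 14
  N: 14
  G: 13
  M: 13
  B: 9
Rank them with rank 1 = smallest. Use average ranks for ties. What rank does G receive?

Sorted (ascending): 9, 9, 13, 13, 13, 14, 14, 14
The 2 values of 9 occupy positions 1–2 → average rank (1+2)/2 = 1.5.
The 3 values of 13 occupy positions 3–5 → average rank 4.
The 3 values of 14 occupy positions 6–8 → average rank 7.
G has value 13 → rank 4.

4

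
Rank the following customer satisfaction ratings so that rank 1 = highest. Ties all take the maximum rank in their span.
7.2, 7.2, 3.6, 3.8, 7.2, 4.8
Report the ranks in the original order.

Sorted (descending): 7.2, 7.2, 7.2, 4.8, 3.8, 3.6
The 3 values of 7.2 occupy positions 1–3 → each gets rank 3.

3, 3, 6, 5, 3, 4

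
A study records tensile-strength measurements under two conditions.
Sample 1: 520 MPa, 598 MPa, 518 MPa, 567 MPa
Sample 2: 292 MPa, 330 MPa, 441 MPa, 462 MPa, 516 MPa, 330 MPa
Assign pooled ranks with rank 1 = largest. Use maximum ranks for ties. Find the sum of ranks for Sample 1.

10

Sorted (descending): 598, 567, 520, 518, 516, 462, 441, 330, 330, 292
The 2 values of 330 occupy positions 8–9 → each gets rank 9.
Sample 1 values → pooled ranks: 520→3, 598→1, 518→4, 567→2
Rank sum = 3 + 1 + 4 + 2 = 10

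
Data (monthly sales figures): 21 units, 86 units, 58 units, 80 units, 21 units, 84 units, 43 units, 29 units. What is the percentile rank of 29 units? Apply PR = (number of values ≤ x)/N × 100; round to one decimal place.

N = 8.
Strictly below 29: 2. Equal to 29: 1.
PR = 3/8 × 100 = 37.5

37.5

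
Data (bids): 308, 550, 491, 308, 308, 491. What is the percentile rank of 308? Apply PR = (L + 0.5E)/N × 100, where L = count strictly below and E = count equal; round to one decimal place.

25.0

N = 6.
Strictly below 308: 0. Equal to 308: 3.
PR = (0 + 0.5·3)/6 × 100 = 25.0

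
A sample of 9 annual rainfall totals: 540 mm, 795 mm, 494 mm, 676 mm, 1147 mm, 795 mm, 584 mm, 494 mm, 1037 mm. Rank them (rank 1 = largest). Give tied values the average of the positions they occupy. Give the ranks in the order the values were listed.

7, 3.5, 8.5, 5, 1, 3.5, 6, 8.5, 2

Sorted (descending): 1147, 1037, 795, 795, 676, 584, 540, 494, 494
The 2 values of 795 occupy positions 3–4 → average rank (3+4)/2 = 3.5.
The 2 values of 494 occupy positions 8–9 → average rank (8+9)/2 = 8.5.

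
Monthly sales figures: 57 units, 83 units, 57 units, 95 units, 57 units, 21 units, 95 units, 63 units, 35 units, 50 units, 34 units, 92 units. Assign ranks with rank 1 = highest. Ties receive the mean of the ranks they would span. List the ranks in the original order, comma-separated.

7, 4, 7, 1.5, 7, 12, 1.5, 5, 10, 9, 11, 3

Sorted (descending): 95, 95, 92, 83, 63, 57, 57, 57, 50, 35, 34, 21
The 2 values of 95 occupy positions 1–2 → average rank (1+2)/2 = 1.5.
The 3 values of 57 occupy positions 6–8 → average rank 7.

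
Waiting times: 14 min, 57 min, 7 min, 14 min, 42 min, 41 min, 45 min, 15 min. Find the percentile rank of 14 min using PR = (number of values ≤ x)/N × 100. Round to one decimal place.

N = 8.
Strictly below 14: 1. Equal to 14: 2.
PR = 3/8 × 100 = 37.5

37.5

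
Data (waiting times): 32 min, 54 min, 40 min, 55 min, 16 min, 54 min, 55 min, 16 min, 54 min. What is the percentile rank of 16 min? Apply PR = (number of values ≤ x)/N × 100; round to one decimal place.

N = 9.
Strictly below 16: 0. Equal to 16: 2.
PR = 2/9 × 100 = 22.2

22.2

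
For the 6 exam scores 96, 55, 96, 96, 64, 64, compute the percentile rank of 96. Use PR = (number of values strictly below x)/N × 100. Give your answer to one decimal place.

50.0

N = 6.
Strictly below 96: 3. Equal to 96: 3.
PR = 3/6 × 100 = 50.0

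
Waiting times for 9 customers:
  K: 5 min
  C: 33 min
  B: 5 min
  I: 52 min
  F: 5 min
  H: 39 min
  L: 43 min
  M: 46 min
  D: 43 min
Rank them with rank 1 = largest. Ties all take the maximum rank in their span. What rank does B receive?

Sorted (descending): 52, 46, 43, 43, 39, 33, 5, 5, 5
The 2 values of 43 occupy positions 3–4 → each gets rank 4.
The 3 values of 5 occupy positions 7–9 → each gets rank 9.
B has value 5 min → rank 9.

9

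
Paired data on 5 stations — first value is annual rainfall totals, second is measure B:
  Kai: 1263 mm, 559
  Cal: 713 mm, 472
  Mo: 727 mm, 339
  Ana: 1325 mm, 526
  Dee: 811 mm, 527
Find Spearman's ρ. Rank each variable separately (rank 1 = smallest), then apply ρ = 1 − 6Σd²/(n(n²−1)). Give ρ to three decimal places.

Ranks of variable 1: 4, 1, 2, 5, 3
Ranks of variable 2: 5, 2, 1, 3, 4
d = r₁ − r₂: -1, -1, 1, 2, -1
d²: 1, 1, 1, 4, 1; Σd² = 8
ρ = 1 − 6·8/(5·24) = 1 − 48/120 = 0.600

0.600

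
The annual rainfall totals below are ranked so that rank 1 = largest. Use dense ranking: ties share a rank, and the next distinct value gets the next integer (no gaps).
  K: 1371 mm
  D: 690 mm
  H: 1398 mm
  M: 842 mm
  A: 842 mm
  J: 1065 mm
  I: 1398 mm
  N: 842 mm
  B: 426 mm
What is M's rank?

Sorted (descending): 1398, 1398, 1371, 1065, 842, 842, 842, 690, 426
The 2 values of 1398 share dense rank 1.
The 3 values of 842 share dense rank 4.
Remaining distinct values take the next consecutive integers.
M has value 842 mm → rank 4.

4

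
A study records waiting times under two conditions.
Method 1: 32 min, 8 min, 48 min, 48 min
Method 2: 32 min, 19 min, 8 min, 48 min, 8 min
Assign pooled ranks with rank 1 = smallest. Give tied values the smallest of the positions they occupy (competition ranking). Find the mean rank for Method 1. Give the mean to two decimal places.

Sorted (ascending): 8, 8, 8, 19, 32, 32, 48, 48, 48
The 3 values of 8 occupy positions 1–3 → each gets rank 1.
The 2 values of 32 occupy positions 5–6 → each gets rank 5.
The 3 values of 48 occupy positions 7–9 → each gets rank 7.
Method 1 values → pooled ranks: 32→5, 8→1, 48→7, 48→7
Mean rank = (5 + 1 + 7 + 7) / 4 = 5.00

5.00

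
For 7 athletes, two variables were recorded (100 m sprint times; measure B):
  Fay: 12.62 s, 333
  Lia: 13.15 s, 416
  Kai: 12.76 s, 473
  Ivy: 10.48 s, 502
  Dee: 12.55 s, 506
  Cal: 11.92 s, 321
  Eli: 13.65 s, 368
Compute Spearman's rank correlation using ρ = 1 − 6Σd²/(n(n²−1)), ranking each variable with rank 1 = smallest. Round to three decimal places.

-0.179

Ranks of variable 1: 4, 6, 5, 1, 3, 2, 7
Ranks of variable 2: 2, 4, 5, 6, 7, 1, 3
d = r₁ − r₂: 2, 2, 0, -5, -4, 1, 4
d²: 4, 4, 0, 25, 16, 1, 16; Σd² = 66
ρ = 1 − 6·66/(7·48) = 1 − 396/336 = -0.179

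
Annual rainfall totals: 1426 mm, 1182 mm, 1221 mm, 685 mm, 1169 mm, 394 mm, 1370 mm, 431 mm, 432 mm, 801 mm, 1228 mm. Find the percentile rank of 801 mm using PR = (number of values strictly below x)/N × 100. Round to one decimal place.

36.4

N = 11.
Strictly below 801: 4. Equal to 801: 1.
PR = 4/11 × 100 = 36.4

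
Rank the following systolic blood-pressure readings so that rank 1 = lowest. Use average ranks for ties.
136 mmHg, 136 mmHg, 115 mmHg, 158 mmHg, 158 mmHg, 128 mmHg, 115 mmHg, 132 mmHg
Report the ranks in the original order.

Sorted (ascending): 115, 115, 128, 132, 136, 136, 158, 158
The 2 values of 115 occupy positions 1–2 → average rank (1+2)/2 = 1.5.
The 2 values of 136 occupy positions 5–6 → average rank (5+6)/2 = 5.5.
The 2 values of 158 occupy positions 7–8 → average rank (7+8)/2 = 7.5.

5.5, 5.5, 1.5, 7.5, 7.5, 3, 1.5, 4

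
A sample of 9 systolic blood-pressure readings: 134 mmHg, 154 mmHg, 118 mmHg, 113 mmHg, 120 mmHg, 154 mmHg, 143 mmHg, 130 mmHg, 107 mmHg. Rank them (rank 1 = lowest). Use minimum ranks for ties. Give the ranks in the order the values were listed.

6, 8, 3, 2, 4, 8, 7, 5, 1

Sorted (ascending): 107, 113, 118, 120, 130, 134, 143, 154, 154
The 2 values of 154 occupy positions 8–9 → each gets rank 8.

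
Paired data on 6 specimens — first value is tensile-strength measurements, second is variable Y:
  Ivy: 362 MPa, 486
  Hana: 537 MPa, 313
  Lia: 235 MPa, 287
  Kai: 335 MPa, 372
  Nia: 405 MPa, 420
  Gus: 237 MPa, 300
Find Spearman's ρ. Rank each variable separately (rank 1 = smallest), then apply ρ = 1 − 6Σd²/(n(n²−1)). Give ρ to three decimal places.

0.600

Ranks of variable 1: 4, 6, 1, 3, 5, 2
Ranks of variable 2: 6, 3, 1, 4, 5, 2
d = r₁ − r₂: -2, 3, 0, -1, 0, 0
d²: 4, 9, 0, 1, 0, 0; Σd² = 14
ρ = 1 − 6·14/(6·35) = 1 − 84/210 = 0.600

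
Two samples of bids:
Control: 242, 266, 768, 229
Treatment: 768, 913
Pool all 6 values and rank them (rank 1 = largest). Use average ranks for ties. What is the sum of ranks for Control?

17.5

Sorted (descending): 913, 768, 768, 266, 242, 229
The 2 values of 768 occupy positions 2–3 → average rank (2+3)/2 = 2.5.
Control values → pooled ranks: 242→5, 266→4, 768→2.5, 229→6
Rank sum = 5 + 4 + 2.5 + 6 = 17.5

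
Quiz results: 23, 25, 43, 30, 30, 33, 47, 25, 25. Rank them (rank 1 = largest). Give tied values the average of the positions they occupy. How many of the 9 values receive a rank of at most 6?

5

Sorted (descending): 47, 43, 33, 30, 30, 25, 25, 25, 23
The 2 values of 30 occupy positions 4–5 → average rank (4+5)/2 = 4.5.
The 3 values of 25 occupy positions 6–8 → average rank 7.
Ranks ≤ 6: {1, 2, 3, 4.5, 4.5} → 5 values.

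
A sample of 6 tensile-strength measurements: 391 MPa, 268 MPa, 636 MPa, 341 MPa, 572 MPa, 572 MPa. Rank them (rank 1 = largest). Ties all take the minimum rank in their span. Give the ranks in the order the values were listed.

4, 6, 1, 5, 2, 2

Sorted (descending): 636, 572, 572, 391, 341, 268
The 2 values of 572 occupy positions 2–3 → each gets rank 2.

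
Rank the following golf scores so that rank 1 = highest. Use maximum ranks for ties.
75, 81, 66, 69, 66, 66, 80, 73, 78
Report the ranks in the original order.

Sorted (descending): 81, 80, 78, 75, 73, 69, 66, 66, 66
The 3 values of 66 occupy positions 7–9 → each gets rank 9.

4, 1, 9, 6, 9, 9, 2, 5, 3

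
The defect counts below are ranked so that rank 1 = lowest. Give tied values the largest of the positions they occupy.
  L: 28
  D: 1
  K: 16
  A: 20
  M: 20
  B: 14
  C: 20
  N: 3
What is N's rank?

Sorted (ascending): 1, 3, 14, 16, 20, 20, 20, 28
The 3 values of 20 occupy positions 5–7 → each gets rank 7.
N has value 3 → rank 2.

2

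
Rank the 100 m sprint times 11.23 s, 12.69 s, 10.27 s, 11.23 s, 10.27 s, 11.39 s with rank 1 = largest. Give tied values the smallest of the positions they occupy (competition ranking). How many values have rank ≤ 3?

4

Sorted (descending): 12.69, 11.39, 11.23, 11.23, 10.27, 10.27
The 2 values of 11.23 occupy positions 3–4 → each gets rank 3.
The 2 values of 10.27 occupy positions 5–6 → each gets rank 5.
Ranks ≤ 3: {1, 2, 3, 3} → 4 values.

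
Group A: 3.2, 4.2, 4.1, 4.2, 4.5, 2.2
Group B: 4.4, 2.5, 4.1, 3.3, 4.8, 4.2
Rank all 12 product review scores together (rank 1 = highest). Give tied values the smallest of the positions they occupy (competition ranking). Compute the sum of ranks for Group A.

39

Sorted (descending): 4.8, 4.5, 4.4, 4.2, 4.2, 4.2, 4.1, 4.1, 3.3, 3.2, 2.5, 2.2
The 3 values of 4.2 occupy positions 4–6 → each gets rank 4.
The 2 values of 4.1 occupy positions 7–8 → each gets rank 7.
Group A values → pooled ranks: 3.2→10, 4.2→4, 4.1→7, 4.2→4, 4.5→2, 2.2→12
Rank sum = 10 + 4 + 7 + 4 + 2 + 12 = 39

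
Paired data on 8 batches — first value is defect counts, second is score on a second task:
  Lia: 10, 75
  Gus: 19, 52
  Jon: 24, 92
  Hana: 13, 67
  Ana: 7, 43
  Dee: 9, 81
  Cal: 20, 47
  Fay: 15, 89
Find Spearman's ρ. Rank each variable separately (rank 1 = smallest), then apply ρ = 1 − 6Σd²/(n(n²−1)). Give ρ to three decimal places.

Ranks of variable 1: 3, 6, 8, 4, 1, 2, 7, 5
Ranks of variable 2: 5, 3, 8, 4, 1, 6, 2, 7
d = r₁ − r₂: -2, 3, 0, 0, 0, -4, 5, -2
d²: 4, 9, 0, 0, 0, 16, 25, 4; Σd² = 58
ρ = 1 − 6·58/(8·63) = 1 − 348/504 = 0.310

0.310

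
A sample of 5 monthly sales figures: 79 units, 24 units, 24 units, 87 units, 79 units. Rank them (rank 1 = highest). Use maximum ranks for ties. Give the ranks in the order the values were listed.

3, 5, 5, 1, 3

Sorted (descending): 87, 79, 79, 24, 24
The 2 values of 79 occupy positions 2–3 → each gets rank 3.
The 2 values of 24 occupy positions 4–5 → each gets rank 5.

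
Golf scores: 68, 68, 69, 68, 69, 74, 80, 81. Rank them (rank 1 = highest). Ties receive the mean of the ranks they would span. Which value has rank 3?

74

Sorted (descending): 81, 80, 74, 69, 69, 68, 68, 68
The 2 values of 69 occupy positions 4–5 → average rank (4+5)/2 = 4.5.
The 3 values of 68 occupy positions 6–8 → average rank 7.
Rank 3 → value 74.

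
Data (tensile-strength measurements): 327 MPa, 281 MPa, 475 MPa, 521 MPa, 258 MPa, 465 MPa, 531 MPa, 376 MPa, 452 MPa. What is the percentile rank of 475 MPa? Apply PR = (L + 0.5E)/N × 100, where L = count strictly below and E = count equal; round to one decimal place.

72.2

N = 9.
Strictly below 475: 6. Equal to 475: 1.
PR = (6 + 0.5·1)/9 × 100 = 72.2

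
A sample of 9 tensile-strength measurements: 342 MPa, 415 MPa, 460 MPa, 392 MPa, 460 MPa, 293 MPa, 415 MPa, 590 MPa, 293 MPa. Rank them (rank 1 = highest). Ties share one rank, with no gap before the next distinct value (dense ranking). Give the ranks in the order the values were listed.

Sorted (descending): 590, 460, 460, 415, 415, 392, 342, 293, 293
The 2 values of 460 share dense rank 2.
The 2 values of 415 share dense rank 3.
The 2 values of 293 share dense rank 6.
Remaining distinct values take the next consecutive integers.

5, 3, 2, 4, 2, 6, 3, 1, 6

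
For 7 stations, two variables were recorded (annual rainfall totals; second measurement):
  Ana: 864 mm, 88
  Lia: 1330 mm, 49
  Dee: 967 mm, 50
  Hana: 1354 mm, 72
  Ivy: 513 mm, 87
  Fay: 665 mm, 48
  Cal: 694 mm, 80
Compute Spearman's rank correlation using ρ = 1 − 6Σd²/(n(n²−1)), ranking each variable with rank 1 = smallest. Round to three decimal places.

Ranks of variable 1: 4, 6, 5, 7, 1, 2, 3
Ranks of variable 2: 7, 2, 3, 4, 6, 1, 5
d = r₁ − r₂: -3, 4, 2, 3, -5, 1, -2
d²: 9, 16, 4, 9, 25, 1, 4; Σd² = 68
ρ = 1 − 6·68/(7·48) = 1 − 408/336 = -0.214

-0.214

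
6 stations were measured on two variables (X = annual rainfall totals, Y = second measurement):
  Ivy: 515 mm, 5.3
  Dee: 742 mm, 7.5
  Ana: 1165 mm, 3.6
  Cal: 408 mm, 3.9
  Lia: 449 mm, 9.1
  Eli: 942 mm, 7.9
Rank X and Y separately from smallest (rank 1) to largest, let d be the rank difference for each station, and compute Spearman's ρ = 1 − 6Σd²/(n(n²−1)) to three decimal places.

Ranks of variable 1: 3, 4, 6, 1, 2, 5
Ranks of variable 2: 3, 4, 1, 2, 6, 5
d = r₁ − r₂: 0, 0, 5, -1, -4, 0
d²: 0, 0, 25, 1, 16, 0; Σd² = 42
ρ = 1 − 6·42/(6·35) = 1 − 252/210 = -0.200

-0.200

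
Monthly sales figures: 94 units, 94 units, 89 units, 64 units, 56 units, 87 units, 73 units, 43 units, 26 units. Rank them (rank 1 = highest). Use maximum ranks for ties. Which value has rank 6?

Sorted (descending): 94, 94, 89, 87, 73, 64, 56, 43, 26
The 2 values of 94 occupy positions 1–2 → each gets rank 2.
Rank 6 → value 64.

64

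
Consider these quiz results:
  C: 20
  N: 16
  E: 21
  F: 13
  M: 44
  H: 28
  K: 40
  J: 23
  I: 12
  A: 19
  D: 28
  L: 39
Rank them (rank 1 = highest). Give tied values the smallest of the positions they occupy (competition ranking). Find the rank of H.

4

Sorted (descending): 44, 40, 39, 28, 28, 23, 21, 20, 19, 16, 13, 12
The 2 values of 28 occupy positions 4–5 → each gets rank 4.
H has value 28 → rank 4.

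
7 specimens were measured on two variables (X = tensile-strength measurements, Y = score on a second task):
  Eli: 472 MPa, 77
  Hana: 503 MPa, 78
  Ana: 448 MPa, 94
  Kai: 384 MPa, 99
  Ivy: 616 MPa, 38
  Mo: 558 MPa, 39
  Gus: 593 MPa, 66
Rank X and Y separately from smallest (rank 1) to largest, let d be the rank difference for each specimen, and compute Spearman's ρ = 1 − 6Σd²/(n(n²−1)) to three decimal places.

Ranks of variable 1: 3, 4, 2, 1, 7, 5, 6
Ranks of variable 2: 4, 5, 6, 7, 1, 2, 3
d = r₁ − r₂: -1, -1, -4, -6, 6, 3, 3
d²: 1, 1, 16, 36, 36, 9, 9; Σd² = 108
ρ = 1 − 6·108/(7·48) = 1 − 648/336 = -0.929

-0.929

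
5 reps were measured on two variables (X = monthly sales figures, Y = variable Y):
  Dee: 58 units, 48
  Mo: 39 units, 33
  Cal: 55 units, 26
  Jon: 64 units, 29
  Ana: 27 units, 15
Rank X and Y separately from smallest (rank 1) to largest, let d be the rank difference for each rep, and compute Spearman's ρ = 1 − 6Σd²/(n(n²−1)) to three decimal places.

0.500

Ranks of variable 1: 4, 2, 3, 5, 1
Ranks of variable 2: 5, 4, 2, 3, 1
d = r₁ − r₂: -1, -2, 1, 2, 0
d²: 1, 4, 1, 4, 0; Σd² = 10
ρ = 1 − 6·10/(5·24) = 1 − 60/120 = 0.500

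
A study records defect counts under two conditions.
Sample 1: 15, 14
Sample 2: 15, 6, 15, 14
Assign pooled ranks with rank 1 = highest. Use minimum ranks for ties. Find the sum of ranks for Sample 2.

Sorted (descending): 15, 15, 15, 14, 14, 6
The 3 values of 15 occupy positions 1–3 → each gets rank 1.
The 2 values of 14 occupy positions 4–5 → each gets rank 4.
Sample 2 values → pooled ranks: 15→1, 6→6, 15→1, 14→4
Rank sum = 1 + 6 + 1 + 4 = 12

12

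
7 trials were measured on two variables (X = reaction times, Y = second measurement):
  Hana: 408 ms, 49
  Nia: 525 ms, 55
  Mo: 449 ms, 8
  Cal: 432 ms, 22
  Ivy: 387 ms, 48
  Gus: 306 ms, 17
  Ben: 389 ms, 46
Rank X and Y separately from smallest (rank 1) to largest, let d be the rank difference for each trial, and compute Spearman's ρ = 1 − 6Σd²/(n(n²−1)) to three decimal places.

Ranks of variable 1: 4, 7, 6, 5, 2, 1, 3
Ranks of variable 2: 6, 7, 1, 3, 5, 2, 4
d = r₁ − r₂: -2, 0, 5, 2, -3, -1, -1
d²: 4, 0, 25, 4, 9, 1, 1; Σd² = 44
ρ = 1 − 6·44/(7·48) = 1 − 264/336 = 0.214

0.214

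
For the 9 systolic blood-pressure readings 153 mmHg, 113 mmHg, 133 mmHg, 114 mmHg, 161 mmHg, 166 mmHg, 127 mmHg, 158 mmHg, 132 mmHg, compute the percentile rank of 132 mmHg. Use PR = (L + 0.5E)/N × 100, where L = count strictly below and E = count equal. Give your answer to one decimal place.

38.9

N = 9.
Strictly below 132: 3. Equal to 132: 1.
PR = (3 + 0.5·1)/9 × 100 = 38.9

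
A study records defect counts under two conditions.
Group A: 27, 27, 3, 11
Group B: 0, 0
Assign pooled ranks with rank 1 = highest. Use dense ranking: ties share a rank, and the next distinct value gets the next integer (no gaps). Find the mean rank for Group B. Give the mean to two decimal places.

4.00

Sorted (descending): 27, 27, 11, 3, 0, 0
The 2 values of 27 share dense rank 1.
The 2 values of 0 share dense rank 4.
Remaining distinct values take the next consecutive integers.
Group B values → pooled ranks: 0→4, 0→4
Mean rank = (4 + 4) / 2 = 4.00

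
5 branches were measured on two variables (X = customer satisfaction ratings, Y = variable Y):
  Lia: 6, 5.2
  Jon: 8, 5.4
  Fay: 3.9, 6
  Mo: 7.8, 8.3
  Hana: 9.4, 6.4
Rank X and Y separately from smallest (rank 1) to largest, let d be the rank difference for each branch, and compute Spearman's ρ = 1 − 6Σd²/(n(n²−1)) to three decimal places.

Ranks of variable 1: 2, 4, 1, 3, 5
Ranks of variable 2: 1, 2, 3, 5, 4
d = r₁ − r₂: 1, 2, -2, -2, 1
d²: 1, 4, 4, 4, 1; Σd² = 14
ρ = 1 − 6·14/(5·24) = 1 − 84/120 = 0.300

0.300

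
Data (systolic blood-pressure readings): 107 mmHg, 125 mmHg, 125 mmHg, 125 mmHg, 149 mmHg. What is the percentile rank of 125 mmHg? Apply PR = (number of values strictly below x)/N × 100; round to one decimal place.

20.0

N = 5.
Strictly below 125: 1. Equal to 125: 3.
PR = 1/5 × 100 = 20.0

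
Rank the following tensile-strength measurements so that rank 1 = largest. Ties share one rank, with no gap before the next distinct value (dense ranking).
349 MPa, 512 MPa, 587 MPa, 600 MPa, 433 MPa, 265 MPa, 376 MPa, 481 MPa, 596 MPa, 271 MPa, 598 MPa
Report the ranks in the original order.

Sorted (descending): 600, 598, 596, 587, 512, 481, 433, 376, 349, 271, 265
No ties — each value takes its position as its rank.

9, 5, 4, 1, 7, 11, 8, 6, 3, 10, 2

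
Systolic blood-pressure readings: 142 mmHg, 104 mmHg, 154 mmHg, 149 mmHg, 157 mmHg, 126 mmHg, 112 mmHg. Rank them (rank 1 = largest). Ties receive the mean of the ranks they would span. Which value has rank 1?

Sorted (descending): 157, 154, 149, 142, 126, 112, 104
No ties — each value takes its position as its rank.
Rank 1 → value 157.

157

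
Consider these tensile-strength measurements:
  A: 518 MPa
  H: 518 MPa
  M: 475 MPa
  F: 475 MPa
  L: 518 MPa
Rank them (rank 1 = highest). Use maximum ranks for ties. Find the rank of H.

3

Sorted (descending): 518, 518, 518, 475, 475
The 3 values of 518 occupy positions 1–3 → each gets rank 3.
The 2 values of 475 occupy positions 4–5 → each gets rank 5.
H has value 518 MPa → rank 3.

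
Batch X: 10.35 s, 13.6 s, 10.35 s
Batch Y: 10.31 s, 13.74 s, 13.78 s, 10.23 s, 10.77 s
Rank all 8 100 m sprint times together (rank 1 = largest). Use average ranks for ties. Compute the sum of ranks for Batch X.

14

Sorted (descending): 13.78, 13.74, 13.6, 10.77, 10.35, 10.35, 10.31, 10.23
The 2 values of 10.35 occupy positions 5–6 → average rank (5+6)/2 = 5.5.
Batch X values → pooled ranks: 10.35→5.5, 13.6→3, 10.35→5.5
Rank sum = 5.5 + 3 + 5.5 = 14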